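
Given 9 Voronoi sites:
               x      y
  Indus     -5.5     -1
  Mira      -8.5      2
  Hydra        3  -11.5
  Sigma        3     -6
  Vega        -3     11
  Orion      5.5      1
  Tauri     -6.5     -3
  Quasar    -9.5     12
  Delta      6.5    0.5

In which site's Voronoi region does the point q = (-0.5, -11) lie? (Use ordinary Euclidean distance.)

Hydra

Since √ is increasing, it suffices to compare squared distances:
d²(q, Indus) = (-0.5−(-5.5))² + (-11−(-1))² = 25 + 100 = 125
d²(q, Mira) = (-0.5−(-8.5))² + (-11−2)² = 64 + 169 = 233
d²(q, Hydra) = (-0.5−3)² + (-11−(-11.5))² = 12.25 + 0.25 = 12.5
d²(q, Sigma) = (-0.5−3)² + (-11−(-6))² = 12.25 + 25 = 37.25
d²(q, Vega) = (-0.5−(-3))² + (-11−11)² = 6.25 + 484 = 490.25
d²(q, Orion) = (-0.5−5.5)² + (-11−1)² = 36 + 144 = 180
d²(q, Tauri) = (-0.5−(-6.5))² + (-11−(-3))² = 36 + 64 = 100
d²(q, Quasar) = (-0.5−(-9.5))² + (-11−12)² = 81 + 529 = 610
d²(q, Delta) = (-0.5−6.5)² + (-11−0.5)² = 49 + 132.25 = 181.25
The smallest is to Hydra, so q lies in the Voronoi region of Hydra.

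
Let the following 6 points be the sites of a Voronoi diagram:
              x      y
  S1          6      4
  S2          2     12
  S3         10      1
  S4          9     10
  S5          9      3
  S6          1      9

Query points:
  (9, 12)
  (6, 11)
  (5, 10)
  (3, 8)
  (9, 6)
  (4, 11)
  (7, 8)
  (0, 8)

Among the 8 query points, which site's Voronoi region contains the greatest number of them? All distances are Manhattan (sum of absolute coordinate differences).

S4

(9, 12) — d to each: S1:11, S2:7, S3:12, S4:2, S5:9, S6:11 → nearest is S4
(6, 11) — d to each: S1:7, S2:5, S3:14, S4:4, S5:11, S6:7 → nearest is S4
(5, 10) — d to each: S1:7, S2:5, S3:14, S4:4, S5:11, S6:5 → nearest is S4
(3, 8) — d to each: S1:7, S2:5, S3:14, S4:8, S5:11, S6:3 → nearest is S6
(9, 6) — d to each: S1:5, S2:13, S3:6, S4:4, S5:3, S6:11 → nearest is S5
(4, 11) — d to each: S1:9, S2:3, S3:16, S4:6, S5:13, S6:5 → nearest is S2
(7, 8) — d to each: S1:5, S2:9, S3:10, S4:4, S5:7, S6:7 → nearest is S4
(0, 8) — d to each: S1:10, S2:6, S3:17, S4:11, S5:14, S6:2 → nearest is S6
Tally — S2:1, S4:4, S5:1, S6:2. S4 captures the most (4).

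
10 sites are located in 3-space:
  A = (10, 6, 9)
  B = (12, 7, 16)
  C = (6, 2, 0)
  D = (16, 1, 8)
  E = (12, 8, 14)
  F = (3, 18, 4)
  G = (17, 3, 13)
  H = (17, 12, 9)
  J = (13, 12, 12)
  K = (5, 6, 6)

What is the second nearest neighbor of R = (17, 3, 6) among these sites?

Squared Euclidean distances:
|RA|² = 49 + 9 + 9 = 67
|RB|² = 25 + 16 + 100 = 141
|RC|² = 121 + 1 + 36 = 158
|RD|² = 1 + 4 + 4 = 9
|RE|² = 25 + 25 + 64 = 114
|RF|² = 196 + 225 + 4 = 425
|RG|² = 0 + 0 + 49 = 49
|RH|² = 0 + 81 + 9 = 90
|RJ|² = 16 + 81 + 36 = 133
|RK|² = 144 + 9 + 0 = 153
Sorted ascending: D, G, A, … — the second-nearest is G.

G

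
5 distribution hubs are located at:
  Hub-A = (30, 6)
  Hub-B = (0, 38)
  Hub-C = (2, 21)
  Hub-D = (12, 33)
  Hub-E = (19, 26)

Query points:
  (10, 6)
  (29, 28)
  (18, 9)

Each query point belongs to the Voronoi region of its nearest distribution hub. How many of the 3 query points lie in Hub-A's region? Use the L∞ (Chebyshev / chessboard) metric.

1

(10, 6) — d to each: Hub-A:20, Hub-B:32, Hub-C:15, Hub-D:27, Hub-E:20 → nearest is Hub-C
(29, 28) — d to each: Hub-A:22, Hub-B:29, Hub-C:27, Hub-D:17, Hub-E:10 → nearest is Hub-E
(18, 9) — d to each: Hub-A:12, Hub-B:29, Hub-C:16, Hub-D:24, Hub-E:17 → nearest is Hub-A
1 of the 3 points has Hub-A as nearest.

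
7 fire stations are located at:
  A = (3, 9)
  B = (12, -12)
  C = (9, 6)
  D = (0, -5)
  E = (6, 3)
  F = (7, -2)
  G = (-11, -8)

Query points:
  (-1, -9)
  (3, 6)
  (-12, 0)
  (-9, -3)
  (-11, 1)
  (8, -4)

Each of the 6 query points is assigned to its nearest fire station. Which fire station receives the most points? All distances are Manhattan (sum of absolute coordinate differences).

G

(-1, -9) — d to each: A:22, B:16, C:25, D:5, E:19, F:15, G:11 → nearest is D
(3, 6) — d to each: A:3, B:27, C:6, D:14, E:6, F:12, G:28 → nearest is A
(-12, 0) — d to each: A:24, B:36, C:27, D:17, E:21, F:21, G:9 → nearest is G
(-9, -3) — d to each: A:24, B:30, C:27, D:11, E:21, F:17, G:7 → nearest is G
(-11, 1) — d to each: A:22, B:36, C:25, D:17, E:19, F:21, G:9 → nearest is G
(8, -4) — d to each: A:18, B:12, C:11, D:9, E:9, F:3, G:23 → nearest is F
Tally — A:1, D:1, F:1, G:3. G captures the most (3).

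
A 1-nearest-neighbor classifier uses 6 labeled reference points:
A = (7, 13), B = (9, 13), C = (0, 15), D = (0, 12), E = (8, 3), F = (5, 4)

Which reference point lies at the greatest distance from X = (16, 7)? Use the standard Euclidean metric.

C

Compare squared distances (the ordering matches that of the actual distances):
|XA|² = 81 + 36 = 117
|XB|² = 49 + 36 = 85
|XC|² = 256 + 64 = 320
|XD|² = 256 + 25 = 281
|XE|² = 64 + 16 = 80
|XF|² = 121 + 9 = 130
The largest is to C.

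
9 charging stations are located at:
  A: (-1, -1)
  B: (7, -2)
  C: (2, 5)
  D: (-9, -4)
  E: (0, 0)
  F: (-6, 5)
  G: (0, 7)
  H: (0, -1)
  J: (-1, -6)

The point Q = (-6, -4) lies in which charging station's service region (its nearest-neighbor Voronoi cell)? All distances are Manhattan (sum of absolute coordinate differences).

D

d(Q,A) = |-6−(-1)| + |-4−(-1)| = 5 + 3 = 8
d(Q,B) = |-6−7| + |-4−(-2)| = 13 + 2 = 15
d(Q,C) = |-6−2| + |-4−5| = 8 + 9 = 17
d(Q,D) = |-6−(-9)| + |-4−(-4)| = 3 + 0 = 3
d(Q,E) = |-6−0| + |-4−0| = 6 + 4 = 10
d(Q,F) = |-6−(-6)| + |-4−5| = 0 + 9 = 9
d(Q,G) = |-6−0| + |-4−7| = 6 + 11 = 17
d(Q,H) = |-6−0| + |-4−(-1)| = 6 + 3 = 9
d(Q,J) = |-6−(-1)| + |-4−(-6)| = 5 + 2 = 7
The smallest is to D, so Q lies in the Voronoi region of D.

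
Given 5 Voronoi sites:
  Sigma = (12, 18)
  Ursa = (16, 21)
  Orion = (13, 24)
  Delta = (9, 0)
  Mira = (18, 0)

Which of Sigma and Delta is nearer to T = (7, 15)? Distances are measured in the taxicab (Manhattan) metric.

d(T, Sigma) = |7−12| + |15−18| = 5 + 3 = 8
d(T, Delta) = |7−9| + |15−0| = 2 + 15 = 17
8 < 17, so Sigma is closer.

Sigma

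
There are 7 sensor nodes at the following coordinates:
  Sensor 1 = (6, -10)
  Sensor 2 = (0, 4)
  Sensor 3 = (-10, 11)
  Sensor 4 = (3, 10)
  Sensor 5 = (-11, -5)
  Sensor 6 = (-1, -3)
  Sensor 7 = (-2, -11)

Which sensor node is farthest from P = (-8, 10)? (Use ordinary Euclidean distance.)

Squared Euclidean distances:
d²(P, Sensor 1) = (-8−6)² + (10−(-10))² = 196 + 400 = 596
d²(P, Sensor 2) = (-8−0)² + (10−4)² = 64 + 36 = 100
d²(P, Sensor 3) = (-8−(-10))² + (10−11)² = 4 + 1 = 5
d²(P, Sensor 4) = (-8−3)² + (10−10)² = 121 + 0 = 121
d²(P, Sensor 5) = (-8−(-11))² + (10−(-5))² = 9 + 225 = 234
d²(P, Sensor 6) = (-8−(-1))² + (10−(-3))² = 49 + 169 = 218
d²(P, Sensor 7) = (-8−(-2))² + (10−(-11))² = 36 + 441 = 477
The largest is to Sensor 1.

Sensor 1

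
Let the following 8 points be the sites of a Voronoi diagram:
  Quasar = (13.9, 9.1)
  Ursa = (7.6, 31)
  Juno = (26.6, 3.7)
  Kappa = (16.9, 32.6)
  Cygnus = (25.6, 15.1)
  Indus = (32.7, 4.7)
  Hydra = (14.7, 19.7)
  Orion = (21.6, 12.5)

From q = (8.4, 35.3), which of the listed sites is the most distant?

Since √ is increasing, it suffices to compare squared distances:
d²(q, Quasar) = 30.25 + 686.44 = 716.69
d²(q, Ursa) = 0.64 + 18.49 = 19.13
d²(q, Juno) = 331.24 + 998.56 = 1329.8
d²(q, Kappa) = 72.25 + 7.29 = 79.54
d²(q, Cygnus) = 295.84 + 408.04 = 703.88
d²(q, Indus) = 590.49 + 936.36 = 1526.85
d²(q, Hydra) = 39.69 + 243.36 = 283.05
d²(q, Orion) = 174.24 + 519.84 = 694.08
The largest is to Indus.

Indus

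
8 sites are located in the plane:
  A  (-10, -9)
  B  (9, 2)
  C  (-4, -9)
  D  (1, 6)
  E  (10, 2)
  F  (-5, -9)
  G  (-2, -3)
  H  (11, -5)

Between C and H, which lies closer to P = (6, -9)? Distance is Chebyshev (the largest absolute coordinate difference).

H

d(P,C) = max(10, 0) = 10
d(P,H) = max(5, 4) = 5
10 > 5, so H is closer.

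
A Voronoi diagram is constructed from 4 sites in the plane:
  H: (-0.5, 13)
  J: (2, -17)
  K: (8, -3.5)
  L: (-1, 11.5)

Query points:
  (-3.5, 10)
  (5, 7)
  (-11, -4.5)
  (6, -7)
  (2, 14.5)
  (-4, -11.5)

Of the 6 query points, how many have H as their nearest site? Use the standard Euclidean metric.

1

(-3.5, 10) — d² to each: H:18, J:759.25, K:314.5, L:8.5 → nearest is L
(5, 7) — d² to each: H:66.25, J:585, K:119.25, L:56.25 → nearest is L
(-11, -4.5) — d² to each: H:416.5, J:325.25, K:362, L:356 → nearest is J
(6, -7) — d² to each: H:442.25, J:116, K:16.25, L:391.25 → nearest is K
(2, 14.5) — d² to each: H:8.5, J:992.25, K:360, L:18 → nearest is H
(-4, -11.5) — d² to each: H:612.5, J:66.25, K:208, L:538 → nearest is J
1 of the 6 points has H as nearest.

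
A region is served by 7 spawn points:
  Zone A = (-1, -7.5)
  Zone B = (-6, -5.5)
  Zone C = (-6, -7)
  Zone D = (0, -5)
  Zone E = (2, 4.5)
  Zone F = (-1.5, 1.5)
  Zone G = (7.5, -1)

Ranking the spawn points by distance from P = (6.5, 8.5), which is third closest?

Compare squared distances (the ordering matches that of the actual distances):
d²(P, Zone A) = (6.5−(-1))² + (8.5−(-7.5))² = 56.25 + 256 = 312.25
d²(P, Zone B) = (6.5−(-6))² + (8.5−(-5.5))² = 156.25 + 196 = 352.25
d²(P, Zone C) = (6.5−(-6))² + (8.5−(-7))² = 156.25 + 240.25 = 396.5
d²(P, Zone D) = (6.5−0)² + (8.5−(-5))² = 42.25 + 182.25 = 224.5
d²(P, Zone E) = (6.5−2)² + (8.5−4.5)² = 20.25 + 16 = 36.25
d²(P, Zone F) = (6.5−(-1.5))² + (8.5−1.5)² = 64 + 49 = 113
d²(P, Zone G) = (6.5−7.5)² + (8.5−(-1))² = 1 + 90.25 = 91.25
Sorted ascending: Zone E, Zone G, Zone F, Zone D, … — the third-nearest is Zone F.

Zone F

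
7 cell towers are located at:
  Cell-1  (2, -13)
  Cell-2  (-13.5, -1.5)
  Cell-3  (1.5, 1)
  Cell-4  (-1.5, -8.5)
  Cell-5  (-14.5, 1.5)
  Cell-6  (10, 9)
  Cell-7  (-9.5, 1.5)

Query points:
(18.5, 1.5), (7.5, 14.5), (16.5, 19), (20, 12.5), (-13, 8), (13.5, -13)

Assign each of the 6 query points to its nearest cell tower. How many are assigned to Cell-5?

1

(18.5, 1.5) — d² to each: Cell-1:482.5, Cell-2:1033, Cell-3:289.25, Cell-4:500, Cell-5:1089, Cell-6:128.5, Cell-7:784 → nearest is Cell-6
(7.5, 14.5) — d² to each: Cell-1:786.5, Cell-2:697, Cell-3:218.25, Cell-4:610, Cell-5:653, Cell-6:36.5, Cell-7:458 → nearest is Cell-6
(16.5, 19) — d² to each: Cell-1:1234.25, Cell-2:1320.25, Cell-3:549, Cell-4:1080.25, Cell-5:1267.25, Cell-6:142.25, Cell-7:982.25 → nearest is Cell-6
(20, 12.5) — d² to each: Cell-1:974.25, Cell-2:1318.25, Cell-3:474.5, Cell-4:903.25, Cell-5:1311.25, Cell-6:112.25, Cell-7:991.25 → nearest is Cell-6
(-13, 8) — d² to each: Cell-1:666, Cell-2:90.5, Cell-3:259.25, Cell-4:404.5, Cell-5:44.5, Cell-6:530, Cell-7:54.5 → nearest is Cell-5
(13.5, -13) — d² to each: Cell-1:132.25, Cell-2:861.25, Cell-3:340, Cell-4:245.25, Cell-5:994.25, Cell-6:496.25, Cell-7:739.25 → nearest is Cell-1
1 of the 6 points has Cell-5 as nearest.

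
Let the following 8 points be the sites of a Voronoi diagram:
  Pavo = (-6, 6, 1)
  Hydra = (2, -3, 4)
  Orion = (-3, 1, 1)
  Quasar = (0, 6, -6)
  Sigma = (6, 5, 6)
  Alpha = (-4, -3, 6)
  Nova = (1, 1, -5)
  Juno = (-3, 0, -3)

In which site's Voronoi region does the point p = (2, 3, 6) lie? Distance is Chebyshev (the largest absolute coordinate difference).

Sigma

d(p, Pavo) = max(8, 3, 5) = 8
d(p, Hydra) = max(0, 6, 2) = 6
d(p, Orion) = max(5, 2, 5) = 5
d(p, Quasar) = max(2, 3, 12) = 12
d(p, Sigma) = max(4, 2, 0) = 4
d(p, Alpha) = max(6, 6, 0) = 6
d(p, Nova) = max(1, 2, 11) = 11
d(p, Juno) = max(5, 3, 9) = 9
The smallest is to Sigma, so p lies in the Voronoi region of Sigma.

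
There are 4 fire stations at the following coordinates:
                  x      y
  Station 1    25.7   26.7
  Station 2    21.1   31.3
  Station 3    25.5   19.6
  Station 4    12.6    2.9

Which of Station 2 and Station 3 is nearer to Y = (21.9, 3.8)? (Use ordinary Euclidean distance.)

Station 3

Compare squared distances:
d²(Y, Station 2) = (21.9−21.1)² + (3.8−31.3)² = 0.64 + 756.25 = 756.89
d²(Y, Station 3) = (21.9−25.5)² + (3.8−19.6)² = 12.96 + 249.64 = 262.6
756.89 > 262.6, so Station 3 is closer.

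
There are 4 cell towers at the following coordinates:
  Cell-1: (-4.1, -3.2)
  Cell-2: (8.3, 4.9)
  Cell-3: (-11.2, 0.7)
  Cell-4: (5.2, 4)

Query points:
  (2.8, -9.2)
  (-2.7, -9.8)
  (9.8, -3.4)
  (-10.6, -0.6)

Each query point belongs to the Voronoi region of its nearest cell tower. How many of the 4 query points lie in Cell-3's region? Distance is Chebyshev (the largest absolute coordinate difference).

1

(2.8, -9.2) — d to each: Cell-1:6.9, Cell-2:14.1, Cell-3:14, Cell-4:13.2 → nearest is Cell-1
(-2.7, -9.8) — d to each: Cell-1:6.6, Cell-2:14.7, Cell-3:10.5, Cell-4:13.8 → nearest is Cell-1
(9.8, -3.4) — d to each: Cell-1:13.9, Cell-2:8.3, Cell-3:21, Cell-4:7.4 → nearest is Cell-4
(-10.6, -0.6) — d to each: Cell-1:6.5, Cell-2:18.9, Cell-3:1.3, Cell-4:15.8 → nearest is Cell-3
1 of the 4 points has Cell-3 as nearest.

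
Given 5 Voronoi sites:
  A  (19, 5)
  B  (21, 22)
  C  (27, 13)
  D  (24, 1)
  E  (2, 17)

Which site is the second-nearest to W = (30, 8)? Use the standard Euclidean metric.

D

Squared Euclidean distances:
|WA|² = (30−19)² + (8−5)² = 121 + 9 = 130
|WB|² = (30−21)² + (8−22)² = 81 + 196 = 277
|WC|² = (30−27)² + (8−13)² = 9 + 25 = 34
|WD|² = (30−24)² + (8−1)² = 36 + 49 = 85
|WE|² = (30−2)² + (8−17)² = 784 + 81 = 865
Sorted ascending: C, D, A, … — the second-nearest is D.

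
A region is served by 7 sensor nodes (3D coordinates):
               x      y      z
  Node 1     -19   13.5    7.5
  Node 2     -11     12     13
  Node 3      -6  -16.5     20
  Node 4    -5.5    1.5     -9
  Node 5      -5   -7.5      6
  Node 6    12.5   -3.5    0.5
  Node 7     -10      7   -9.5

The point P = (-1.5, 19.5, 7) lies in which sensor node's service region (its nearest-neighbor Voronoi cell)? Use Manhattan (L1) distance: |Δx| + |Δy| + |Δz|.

d(P, Node 1) = |-1.5−(-19)| + |19.5−13.5| + |7−7.5| = 17.5 + 6 + 0.5 = 24
d(P, Node 2) = |-1.5−(-11)| + |19.5−12| + |7−13| = 9.5 + 7.5 + 6 = 23
d(P, Node 3) = |-1.5−(-6)| + |19.5−(-16.5)| + |7−20| = 4.5 + 36 + 13 = 53.5
d(P, Node 4) = |-1.5−(-5.5)| + |19.5−1.5| + |7−(-9)| = 4 + 18 + 16 = 38
d(P, Node 5) = |-1.5−(-5)| + |19.5−(-7.5)| + |7−6| = 3.5 + 27 + 1 = 31.5
d(P, Node 6) = |-1.5−12.5| + |19.5−(-3.5)| + |7−0.5| = 14 + 23 + 6.5 = 43.5
d(P, Node 7) = |-1.5−(-10)| + |19.5−7| + |7−(-9.5)| = 8.5 + 12.5 + 16.5 = 37.5
Node 2 is nearest.

Node 2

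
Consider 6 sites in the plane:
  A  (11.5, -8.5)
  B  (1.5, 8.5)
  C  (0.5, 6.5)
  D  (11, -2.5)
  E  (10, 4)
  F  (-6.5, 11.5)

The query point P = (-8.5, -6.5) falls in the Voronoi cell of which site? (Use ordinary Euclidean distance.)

C

Squared Euclidean distances:
|PA|² = 400 + 4 = 404
|PB|² = 100 + 225 = 325
|PC|² = 81 + 169 = 250
|PD|² = 380.25 + 16 = 396.25
|PE|² = 342.25 + 110.25 = 452.5
|PF|² = 4 + 324 = 328
C is nearest.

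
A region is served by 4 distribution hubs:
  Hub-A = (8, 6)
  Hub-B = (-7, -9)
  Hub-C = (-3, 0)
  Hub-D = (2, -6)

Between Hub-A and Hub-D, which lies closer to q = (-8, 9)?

Hub-A

Compare squared distances:
d²(q, Hub-A) = (-8−8)² + (9−6)² = 256 + 9 = 265
d²(q, Hub-D) = (-8−2)² + (9−(-6))² = 100 + 225 = 325
265 < 325, so Hub-A is closer.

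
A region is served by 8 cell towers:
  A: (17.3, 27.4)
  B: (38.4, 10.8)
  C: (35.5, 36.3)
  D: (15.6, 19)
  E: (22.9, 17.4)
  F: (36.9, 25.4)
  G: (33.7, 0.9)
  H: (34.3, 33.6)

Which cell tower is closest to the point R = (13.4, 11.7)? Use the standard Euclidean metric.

Compare squared distances (the ordering matches that of the actual distances):
|RA|² = (13.4−17.3)² + (11.7−27.4)² = 15.21 + 246.49 = 261.7
|RB|² = (13.4−38.4)² + (11.7−10.8)² = 625 + 0.81 = 625.81
|RC|² = (13.4−35.5)² + (11.7−36.3)² = 488.41 + 605.16 = 1093.57
|RD|² = (13.4−15.6)² + (11.7−19)² = 4.84 + 53.29 = 58.13
|RE|² = (13.4−22.9)² + (11.7−17.4)² = 90.25 + 32.49 = 122.74
|RF|² = (13.4−36.9)² + (11.7−25.4)² = 552.25 + 187.69 = 739.94
|RG|² = (13.4−33.7)² + (11.7−0.9)² = 412.09 + 116.64 = 528.73
|RH|² = (13.4−34.3)² + (11.7−33.6)² = 436.81 + 479.61 = 916.42
D is nearest.

D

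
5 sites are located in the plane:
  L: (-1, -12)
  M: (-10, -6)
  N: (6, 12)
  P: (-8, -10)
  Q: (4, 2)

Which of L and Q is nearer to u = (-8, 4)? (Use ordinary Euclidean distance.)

Q

Compare squared distances:
|uL|² = (-8−(-1))² + (4−(-12))² = 49 + 256 = 305
|uQ|² = (-8−4)² + (4−2)² = 144 + 4 = 148
305 > 148, so Q is closer.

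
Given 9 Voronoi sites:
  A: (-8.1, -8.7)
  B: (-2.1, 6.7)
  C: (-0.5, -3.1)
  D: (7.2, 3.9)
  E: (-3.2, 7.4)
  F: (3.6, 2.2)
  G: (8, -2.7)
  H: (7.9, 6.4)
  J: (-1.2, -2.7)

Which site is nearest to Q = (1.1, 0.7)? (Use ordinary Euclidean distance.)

Since √ is increasing, it suffices to compare squared distances:
|QA|² = 84.64 + 88.36 = 173
|QB|² = 10.24 + 36 = 46.24
|QC|² = 2.56 + 14.44 = 17
|QD|² = 37.21 + 10.24 = 47.45
|QE|² = 18.49 + 44.89 = 63.38
|QF|² = 6.25 + 2.25 = 8.5
|QG|² = 47.61 + 11.56 = 59.17
|QH|² = 46.24 + 32.49 = 78.73
|QJ|² = 5.29 + 11.56 = 16.85
The smallest is to F, so Q lies in the Voronoi region of F.

F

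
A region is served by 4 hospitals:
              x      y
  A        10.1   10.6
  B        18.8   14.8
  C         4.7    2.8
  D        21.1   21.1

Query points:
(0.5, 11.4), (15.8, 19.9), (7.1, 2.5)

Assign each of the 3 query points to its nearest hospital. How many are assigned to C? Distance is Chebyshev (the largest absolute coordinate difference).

2

(0.5, 11.4) — d to each: A:9.6, B:18.3, C:8.6, D:20.6 → nearest is C
(15.8, 19.9) — d to each: A:9.3, B:5.1, C:17.1, D:5.3 → nearest is B
(7.1, 2.5) — d to each: A:8.1, B:12.3, C:2.4, D:18.6 → nearest is C
2 of the 3 points have C as nearest.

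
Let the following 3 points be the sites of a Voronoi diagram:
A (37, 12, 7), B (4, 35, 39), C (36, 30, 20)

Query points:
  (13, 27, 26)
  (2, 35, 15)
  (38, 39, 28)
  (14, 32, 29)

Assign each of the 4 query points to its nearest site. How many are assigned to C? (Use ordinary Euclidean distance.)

1

(13, 27, 26) — d² to each: A:1162, B:314, C:574 → nearest is B
(2, 35, 15) — d² to each: A:1818, B:580, C:1206 → nearest is B
(38, 39, 28) — d² to each: A:1171, B:1293, C:149 → nearest is C
(14, 32, 29) — d² to each: A:1413, B:209, C:569 → nearest is B
1 of the 4 points has C as nearest.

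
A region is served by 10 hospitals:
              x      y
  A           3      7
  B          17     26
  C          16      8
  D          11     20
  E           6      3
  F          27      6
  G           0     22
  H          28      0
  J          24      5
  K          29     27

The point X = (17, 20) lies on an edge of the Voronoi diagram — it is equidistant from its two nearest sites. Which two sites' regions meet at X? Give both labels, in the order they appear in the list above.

B and D

Squared distances from X to each site:
|XA|² = 196 + 169 = 365
|XB|² = 0 + 36 = 36
|XC|² = 1 + 144 = 145
|XD|² = 36 + 0 = 36
|XE|² = 121 + 289 = 410
|XF|² = 100 + 196 = 296
|XG|² = 289 + 4 = 293
|XH|² = 121 + 400 = 521
|XJ|² = 49 + 225 = 274
|XK|² = 144 + 49 = 193
X is equidistant from B and D (both at squared distance 36), and every other site is strictly farther — so X lies on the B–D Voronoi edge.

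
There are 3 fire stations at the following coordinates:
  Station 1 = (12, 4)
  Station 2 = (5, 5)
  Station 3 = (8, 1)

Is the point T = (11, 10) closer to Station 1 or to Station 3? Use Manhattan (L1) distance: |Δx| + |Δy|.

Station 1

d(T, Station 1) = |11−12| + |10−4| = 1 + 6 = 7
d(T, Station 3) = |11−8| + |10−1| = 3 + 9 = 12
7 < 12, so Station 1 is closer.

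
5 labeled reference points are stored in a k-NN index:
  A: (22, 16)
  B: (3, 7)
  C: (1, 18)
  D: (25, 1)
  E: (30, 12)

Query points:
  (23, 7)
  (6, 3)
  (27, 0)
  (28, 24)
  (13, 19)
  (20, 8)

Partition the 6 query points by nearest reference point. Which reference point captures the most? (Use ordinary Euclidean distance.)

A

(23, 7) — d² to each: A:82, B:400, C:605, D:40, E:74 → nearest is D
(6, 3) — d² to each: A:425, B:25, C:250, D:365, E:657 → nearest is B
(27, 0) — d² to each: A:281, B:625, C:1000, D:5, E:153 → nearest is D
(28, 24) — d² to each: A:100, B:914, C:765, D:538, E:148 → nearest is A
(13, 19) — d² to each: A:90, B:244, C:145, D:468, E:338 → nearest is A
(20, 8) — d² to each: A:68, B:290, C:461, D:74, E:116 → nearest is A
Tally — A:3, B:1, D:2. A captures the most (3).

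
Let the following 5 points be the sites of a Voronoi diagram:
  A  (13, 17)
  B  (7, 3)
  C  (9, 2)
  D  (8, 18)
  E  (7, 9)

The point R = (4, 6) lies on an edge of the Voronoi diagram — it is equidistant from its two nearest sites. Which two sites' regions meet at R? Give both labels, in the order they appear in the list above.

B and E

Squared distances from R to each site:
|RA|² = (4−13)² + (6−17)² = 81 + 121 = 202
|RB|² = (4−7)² + (6−3)² = 9 + 9 = 18
|RC|² = (4−9)² + (6−2)² = 25 + 16 = 41
|RD|² = (4−8)² + (6−18)² = 16 + 144 = 160
|RE|² = (4−7)² + (6−9)² = 9 + 9 = 18
R is equidistant from B and E (both at squared distance 18), and every other site is strictly farther — so R lies on the B–E Voronoi edge.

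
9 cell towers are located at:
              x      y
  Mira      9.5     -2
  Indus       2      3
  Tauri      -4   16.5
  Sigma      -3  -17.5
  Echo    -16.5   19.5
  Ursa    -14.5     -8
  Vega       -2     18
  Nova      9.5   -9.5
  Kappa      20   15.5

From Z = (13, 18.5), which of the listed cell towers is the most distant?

Squared Euclidean distances:
d²(Z, Mira) = (13−9.5)² + (18.5−(-2))² = 12.25 + 420.25 = 432.5
d²(Z, Indus) = (13−2)² + (18.5−3)² = 121 + 240.25 = 361.25
d²(Z, Tauri) = (13−(-4))² + (18.5−16.5)² = 289 + 4 = 293
d²(Z, Sigma) = (13−(-3))² + (18.5−(-17.5))² = 256 + 1296 = 1552
d²(Z, Echo) = (13−(-16.5))² + (18.5−19.5)² = 870.25 + 1 = 871.25
d²(Z, Ursa) = (13−(-14.5))² + (18.5−(-8))² = 756.25 + 702.25 = 1458.5
d²(Z, Vega) = (13−(-2))² + (18.5−18)² = 225 + 0.25 = 225.25
d²(Z, Nova) = (13−9.5)² + (18.5−(-9.5))² = 12.25 + 784 = 796.25
d²(Z, Kappa) = (13−20)² + (18.5−15.5)² = 49 + 9 = 58
The largest is to Sigma.

Sigma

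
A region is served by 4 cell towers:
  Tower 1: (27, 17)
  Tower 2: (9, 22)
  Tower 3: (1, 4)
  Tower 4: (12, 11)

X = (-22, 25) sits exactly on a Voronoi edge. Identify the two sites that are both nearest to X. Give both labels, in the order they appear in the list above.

Squared distances from X to each site:
d²(X, Tower 1) = 2401 + 64 = 2465
d²(X, Tower 2) = 961 + 9 = 970
d²(X, Tower 3) = 529 + 441 = 970
d²(X, Tower 4) = 1156 + 196 = 1352
X is equidistant from Tower 2 and Tower 3 (both at squared distance 970), and every other site is strictly farther — so X lies on the Tower 2–Tower 3 Voronoi edge.

Tower 2 and Tower 3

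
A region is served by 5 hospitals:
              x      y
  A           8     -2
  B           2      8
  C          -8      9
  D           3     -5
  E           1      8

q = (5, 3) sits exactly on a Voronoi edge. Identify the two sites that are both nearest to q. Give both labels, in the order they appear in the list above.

Squared distances from q to each site:
|qA|² = 9 + 25 = 34
|qB|² = 9 + 25 = 34
|qC|² = 169 + 36 = 205
|qD|² = 4 + 64 = 68
|qE|² = 16 + 25 = 41
q is equidistant from A and B (both at squared distance 34), and every other site is strictly farther — so q lies on the A–B Voronoi edge.

A and B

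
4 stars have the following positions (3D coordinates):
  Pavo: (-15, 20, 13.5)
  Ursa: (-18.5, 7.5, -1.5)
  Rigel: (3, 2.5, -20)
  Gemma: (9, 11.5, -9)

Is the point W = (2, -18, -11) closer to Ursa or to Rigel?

Compare squared distances:
d²(W, Ursa) = (2−(-18.5))² + (-18−7.5)² + (-11−(-1.5))² = 420.25 + 650.25 + 90.25 = 1160.75
d²(W, Rigel) = (2−3)² + (-18−2.5)² + (-11−(-20))² = 1 + 420.25 + 81 = 502.25
1160.75 > 502.25, so Rigel is closer.

Rigel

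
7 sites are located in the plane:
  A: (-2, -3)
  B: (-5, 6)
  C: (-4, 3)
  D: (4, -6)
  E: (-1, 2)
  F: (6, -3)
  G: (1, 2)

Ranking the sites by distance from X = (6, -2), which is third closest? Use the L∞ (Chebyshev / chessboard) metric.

G

d(X,A) = max(8, 1) = 8
d(X,B) = max(11, 8) = 11
d(X,C) = max(10, 5) = 10
d(X,D) = max(2, 4) = 4
d(X,E) = max(7, 4) = 7
d(X,F) = max(0, 1) = 1
d(X,G) = max(5, 4) = 5
Sorted ascending: F, D, G, E, … — the third-nearest is G.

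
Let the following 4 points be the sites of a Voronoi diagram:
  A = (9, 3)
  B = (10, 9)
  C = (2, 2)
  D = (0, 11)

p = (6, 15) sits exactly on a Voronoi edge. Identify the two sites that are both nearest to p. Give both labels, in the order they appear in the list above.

Squared distances from p to each site:
|pA|² = 9 + 144 = 153
|pB|² = 16 + 36 = 52
|pC|² = 16 + 169 = 185
|pD|² = 36 + 16 = 52
p is equidistant from B and D (both at squared distance 52), and every other site is strictly farther — so p lies on the B–D Voronoi edge.

B and D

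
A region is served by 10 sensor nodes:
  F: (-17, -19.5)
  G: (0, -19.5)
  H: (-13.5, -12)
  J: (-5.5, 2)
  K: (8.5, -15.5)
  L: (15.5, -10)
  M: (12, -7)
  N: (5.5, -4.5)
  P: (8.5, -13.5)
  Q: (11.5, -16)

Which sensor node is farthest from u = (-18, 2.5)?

L

Since √ is increasing, it suffices to compare squared distances:
|uF|² = (-18−(-17))² + (2.5−(-19.5))² = 1 + 484 = 485
|uG|² = (-18−0)² + (2.5−(-19.5))² = 324 + 484 = 808
|uH|² = (-18−(-13.5))² + (2.5−(-12))² = 20.25 + 210.25 = 230.5
|uJ|² = (-18−(-5.5))² + (2.5−2)² = 156.25 + 0.25 = 156.5
|uK|² = (-18−8.5)² + (2.5−(-15.5))² = 702.25 + 324 = 1026.25
|uL|² = (-18−15.5)² + (2.5−(-10))² = 1122.25 + 156.25 = 1278.5
|uM|² = (-18−12)² + (2.5−(-7))² = 900 + 90.25 = 990.25
|uN|² = (-18−5.5)² + (2.5−(-4.5))² = 552.25 + 49 = 601.25
|uP|² = (-18−8.5)² + (2.5−(-13.5))² = 702.25 + 256 = 958.25
|uQ|² = (-18−11.5)² + (2.5−(-16))² = 870.25 + 342.25 = 1212.5
The largest is to L.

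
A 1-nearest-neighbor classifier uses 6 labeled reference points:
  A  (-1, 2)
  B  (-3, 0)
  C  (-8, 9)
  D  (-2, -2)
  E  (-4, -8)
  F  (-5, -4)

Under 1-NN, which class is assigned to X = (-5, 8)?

C

Compare squared distances (the ordering matches that of the actual distances):
|XA|² = (-5−(-1))² + (8−2)² = 16 + 36 = 52
|XB|² = (-5−(-3))² + (8−0)² = 4 + 64 = 68
|XC|² = (-5−(-8))² + (8−9)² = 9 + 1 = 10
|XD|² = (-5−(-2))² + (8−(-2))² = 9 + 100 = 109
|XE|² = (-5−(-4))² + (8−(-8))² = 1 + 256 = 257
|XF|² = (-5−(-5))² + (8−(-4))² = 0 + 144 = 144
Minimum is at C.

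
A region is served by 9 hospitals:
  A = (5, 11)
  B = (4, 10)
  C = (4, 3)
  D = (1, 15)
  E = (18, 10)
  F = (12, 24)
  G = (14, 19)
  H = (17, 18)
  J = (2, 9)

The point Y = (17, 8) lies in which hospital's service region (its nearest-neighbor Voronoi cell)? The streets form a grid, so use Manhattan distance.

E

d(Y,A) = |17−5| + |8−11| = 12 + 3 = 15
d(Y,B) = |17−4| + |8−10| = 13 + 2 = 15
d(Y,C) = |17−4| + |8−3| = 13 + 5 = 18
d(Y,D) = |17−1| + |8−15| = 16 + 7 = 23
d(Y,E) = |17−18| + |8−10| = 1 + 2 = 3
d(Y,F) = |17−12| + |8−24| = 5 + 16 = 21
d(Y,G) = |17−14| + |8−19| = 3 + 11 = 14
d(Y,H) = |17−17| + |8−18| = 0 + 10 = 10
d(Y,J) = |17−2| + |8−9| = 15 + 1 = 16
Minimum is at E.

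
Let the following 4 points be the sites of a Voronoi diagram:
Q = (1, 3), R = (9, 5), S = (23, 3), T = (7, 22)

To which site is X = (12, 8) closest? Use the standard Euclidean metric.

Compare squared distances (the ordering matches that of the actual distances):
|XQ|² = (12−1)² + (8−3)² = 121 + 25 = 146
|XR|² = (12−9)² + (8−5)² = 9 + 9 = 18
|XS|² = (12−23)² + (8−3)² = 121 + 25 = 146
|XT|² = (12−7)² + (8−22)² = 25 + 196 = 221
R is nearest.

R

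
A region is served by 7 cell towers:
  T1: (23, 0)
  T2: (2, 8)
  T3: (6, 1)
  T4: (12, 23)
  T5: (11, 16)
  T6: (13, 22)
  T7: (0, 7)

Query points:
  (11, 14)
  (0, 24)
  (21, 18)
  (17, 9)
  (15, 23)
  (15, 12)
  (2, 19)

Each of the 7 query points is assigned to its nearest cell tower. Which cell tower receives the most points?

T5

(11, 14) — d² to each: T1:340, T2:117, T3:194, T4:82, T5:4, T6:68, T7:170 → nearest is T5
(0, 24) — d² to each: T1:1105, T2:260, T3:565, T4:145, T5:185, T6:173, T7:289 → nearest is T4
(21, 18) — d² to each: T1:328, T2:461, T3:514, T4:106, T5:104, T6:80, T7:562 → nearest is T6
(17, 9) — d² to each: T1:117, T2:226, T3:185, T4:221, T5:85, T6:185, T7:293 → nearest is T5
(15, 23) — d² to each: T1:593, T2:394, T3:565, T4:9, T5:65, T6:5, T7:481 → nearest is T6
(15, 12) — d² to each: T1:208, T2:185, T3:202, T4:130, T5:32, T6:104, T7:250 → nearest is T5
(2, 19) — d² to each: T1:802, T2:121, T3:340, T4:116, T5:90, T6:130, T7:148 → nearest is T5
Tally — T4:1, T5:4, T6:2. T5 captures the most (4).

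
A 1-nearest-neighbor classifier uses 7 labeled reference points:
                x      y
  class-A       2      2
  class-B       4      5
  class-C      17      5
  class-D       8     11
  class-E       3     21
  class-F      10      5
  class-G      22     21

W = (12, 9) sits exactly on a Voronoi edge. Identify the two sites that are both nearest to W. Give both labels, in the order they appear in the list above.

class-D and class-F

Squared distances from W to each site:
d²(W, class-A) = (12−2)² + (9−2)² = 100 + 49 = 149
d²(W, class-B) = (12−4)² + (9−5)² = 64 + 16 = 80
d²(W, class-C) = (12−17)² + (9−5)² = 25 + 16 = 41
d²(W, class-D) = (12−8)² + (9−11)² = 16 + 4 = 20
d²(W, class-E) = (12−3)² + (9−21)² = 81 + 144 = 225
d²(W, class-F) = (12−10)² + (9−5)² = 4 + 16 = 20
d²(W, class-G) = (12−22)² + (9−21)² = 100 + 144 = 244
W is equidistant from class-D and class-F (both at squared distance 20), and every other site is strictly farther — so W lies on the class-D–class-F Voronoi edge.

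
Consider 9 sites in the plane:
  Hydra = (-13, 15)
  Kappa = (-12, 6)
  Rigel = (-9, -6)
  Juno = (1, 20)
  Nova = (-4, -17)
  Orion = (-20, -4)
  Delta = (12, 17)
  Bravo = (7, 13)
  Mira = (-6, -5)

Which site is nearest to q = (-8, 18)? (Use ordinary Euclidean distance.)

Hydra

Since √ is increasing, it suffices to compare squared distances:
d²(q, Hydra) = (-8−(-13))² + (18−15)² = 25 + 9 = 34
d²(q, Kappa) = (-8−(-12))² + (18−6)² = 16 + 144 = 160
d²(q, Rigel) = (-8−(-9))² + (18−(-6))² = 1 + 576 = 577
d²(q, Juno) = (-8−1)² + (18−20)² = 81 + 4 = 85
d²(q, Nova) = (-8−(-4))² + (18−(-17))² = 16 + 1225 = 1241
d²(q, Orion) = (-8−(-20))² + (18−(-4))² = 144 + 484 = 628
d²(q, Delta) = (-8−12)² + (18−17)² = 400 + 1 = 401
d²(q, Bravo) = (-8−7)² + (18−13)² = 225 + 25 = 250
d²(q, Mira) = (-8−(-6))² + (18−(-5))² = 4 + 529 = 533
Hydra is nearest.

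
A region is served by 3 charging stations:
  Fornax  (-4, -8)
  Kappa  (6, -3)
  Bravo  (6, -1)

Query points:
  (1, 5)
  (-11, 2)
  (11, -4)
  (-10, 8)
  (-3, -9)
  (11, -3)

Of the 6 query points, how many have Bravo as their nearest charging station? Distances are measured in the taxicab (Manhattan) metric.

(1, 5) — d to each: Fornax:18, Kappa:13, Bravo:11 → nearest is Bravo
(-11, 2) — d to each: Fornax:17, Kappa:22, Bravo:20 → nearest is Fornax
(11, -4) — d to each: Fornax:19, Kappa:6, Bravo:8 → nearest is Kappa
(-10, 8) — d to each: Fornax:22, Kappa:27, Bravo:25 → nearest is Fornax
(-3, -9) — d to each: Fornax:2, Kappa:15, Bravo:17 → nearest is Fornax
(11, -3) — d to each: Fornax:20, Kappa:5, Bravo:7 → nearest is Kappa
1 of the 6 points has Bravo as nearest.

1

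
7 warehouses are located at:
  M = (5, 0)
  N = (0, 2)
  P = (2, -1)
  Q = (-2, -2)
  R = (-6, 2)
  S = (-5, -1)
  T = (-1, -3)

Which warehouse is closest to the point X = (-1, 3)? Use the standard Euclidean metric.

N

Squared Euclidean distances:
|XM|² = 36 + 9 = 45
|XN|² = 1 + 1 = 2
|XP|² = 9 + 16 = 25
|XQ|² = 1 + 25 = 26
|XR|² = 25 + 1 = 26
|XS|² = 16 + 16 = 32
|XT|² = 0 + 36 = 36
N is nearest.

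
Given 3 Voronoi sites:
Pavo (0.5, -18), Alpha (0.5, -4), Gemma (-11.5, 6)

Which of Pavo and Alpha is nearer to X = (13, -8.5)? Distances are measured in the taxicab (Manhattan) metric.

d(X, Pavo) = |13−0.5| + |-8.5−(-18)| = 12.5 + 9.5 = 22
d(X, Alpha) = |13−0.5| + |-8.5−(-4)| = 12.5 + 4.5 = 17
22 > 17, so Alpha is closer.

Alpha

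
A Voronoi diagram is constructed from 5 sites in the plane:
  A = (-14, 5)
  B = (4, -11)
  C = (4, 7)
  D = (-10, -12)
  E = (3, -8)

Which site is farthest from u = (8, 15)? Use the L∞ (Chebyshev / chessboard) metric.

d(u,A) = max(22, 10) = 22
d(u,B) = max(4, 26) = 26
d(u,C) = max(4, 8) = 8
d(u,D) = max(18, 27) = 27
d(u,E) = max(5, 23) = 23
The largest is to D.

D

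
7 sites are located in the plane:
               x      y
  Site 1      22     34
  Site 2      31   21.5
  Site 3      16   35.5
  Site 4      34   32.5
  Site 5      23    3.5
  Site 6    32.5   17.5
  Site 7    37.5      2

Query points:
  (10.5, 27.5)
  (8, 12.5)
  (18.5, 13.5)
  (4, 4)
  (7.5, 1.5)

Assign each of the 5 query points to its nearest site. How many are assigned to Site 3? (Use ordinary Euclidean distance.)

(10.5, 27.5) — d² to each: Site 1:174.5, Site 2:456.25, Site 3:94.25, Site 4:577.25, Site 5:732.25, Site 6:584, Site 7:1379.25 → nearest is Site 3
(8, 12.5) — d² to each: Site 1:658.25, Site 2:610, Site 3:593, Site 4:1076, Site 5:306, Site 6:625.25, Site 7:980.5 → nearest is Site 5
(18.5, 13.5) — d² to each: Site 1:432.5, Site 2:220.25, Site 3:490.25, Site 4:601.25, Site 5:120.25, Site 6:212, Site 7:493.25 → nearest is Site 5
(4, 4) — d² to each: Site 1:1224, Site 2:1035.25, Site 3:1136.25, Site 4:1712.25, Site 5:361.25, Site 6:994.5, Site 7:1126.25 → nearest is Site 5
(7.5, 1.5) — d² to each: Site 1:1266.5, Site 2:952.25, Site 3:1228.25, Site 4:1663.25, Site 5:244.25, Site 6:881, Site 7:900.25 → nearest is Site 5
1 of the 5 points has Site 3 as nearest.

1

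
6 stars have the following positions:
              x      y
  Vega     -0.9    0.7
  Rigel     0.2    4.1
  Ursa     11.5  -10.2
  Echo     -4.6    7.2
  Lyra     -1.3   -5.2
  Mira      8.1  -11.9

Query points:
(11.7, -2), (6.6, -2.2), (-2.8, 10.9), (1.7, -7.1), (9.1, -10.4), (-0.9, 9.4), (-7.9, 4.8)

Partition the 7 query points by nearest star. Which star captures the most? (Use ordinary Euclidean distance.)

Echo

(11.7, -2) — d² to each: Vega:166.05, Rigel:169.46, Ursa:67.28, Echo:350.33, Lyra:179.24, Mira:110.97 → nearest is Ursa
(6.6, -2.2) — d² to each: Vega:64.66, Rigel:80.65, Ursa:88.01, Echo:213.8, Lyra:71.41, Mira:96.34 → nearest is Vega
(-2.8, 10.9) — d² to each: Vega:107.65, Rigel:55.24, Ursa:649.7, Echo:16.93, Lyra:261.46, Mira:638.65 → nearest is Echo
(1.7, -7.1) — d² to each: Vega:67.6, Rigel:127.69, Ursa:105.65, Echo:244.18, Lyra:12.61, Mira:64 → nearest is Lyra
(9.1, -10.4) — d² to each: Vega:223.21, Rigel:289.46, Ursa:5.8, Echo:497.45, Lyra:135.2, Mira:3.25 → nearest is Mira
(-0.9, 9.4) — d² to each: Vega:75.69, Rigel:29.3, Ursa:537.92, Echo:18.53, Lyra:213.32, Mira:534.69 → nearest is Echo
(-7.9, 4.8) — d² to each: Vega:65.81, Rigel:66.1, Ursa:601.36, Echo:16.65, Lyra:143.56, Mira:534.89 → nearest is Echo
Tally — Vega:1, Ursa:1, Echo:3, Lyra:1, Mira:1. Echo captures the most (3).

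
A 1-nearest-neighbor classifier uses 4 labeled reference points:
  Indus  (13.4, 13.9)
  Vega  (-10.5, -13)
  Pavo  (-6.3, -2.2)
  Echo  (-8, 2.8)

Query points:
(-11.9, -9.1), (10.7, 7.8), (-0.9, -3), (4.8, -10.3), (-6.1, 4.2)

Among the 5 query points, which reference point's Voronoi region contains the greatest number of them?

Pavo

(-11.9, -9.1) — d² to each: Indus:1169.09, Vega:17.17, Pavo:78.97, Echo:156.82 → nearest is Vega
(10.7, 7.8) — d² to each: Indus:44.5, Vega:882.08, Pavo:389, Echo:374.69 → nearest is Indus
(-0.9, -3) — d² to each: Indus:490.1, Vega:192.16, Pavo:29.8, Echo:84.05 → nearest is Pavo
(4.8, -10.3) — d² to each: Indus:659.6, Vega:241.38, Pavo:188.82, Echo:335.45 → nearest is Pavo
(-6.1, 4.2) — d² to each: Indus:474.34, Vega:315.2, Pavo:41, Echo:5.57 → nearest is Echo
Tally — Indus:1, Vega:1, Pavo:2, Echo:1. Pavo captures the most (2).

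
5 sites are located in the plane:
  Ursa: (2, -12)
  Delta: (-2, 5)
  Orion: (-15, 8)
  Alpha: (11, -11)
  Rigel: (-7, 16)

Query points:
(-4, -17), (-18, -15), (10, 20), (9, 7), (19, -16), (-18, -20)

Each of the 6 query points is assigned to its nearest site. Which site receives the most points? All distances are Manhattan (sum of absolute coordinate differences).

(-4, -17) — d to each: Ursa:11, Delta:24, Orion:36, Alpha:21, Rigel:36 → nearest is Ursa
(-18, -15) — d to each: Ursa:23, Delta:36, Orion:26, Alpha:33, Rigel:42 → nearest is Ursa
(10, 20) — d to each: Ursa:40, Delta:27, Orion:37, Alpha:32, Rigel:21 → nearest is Rigel
(9, 7) — d to each: Ursa:26, Delta:13, Orion:25, Alpha:20, Rigel:25 → nearest is Delta
(19, -16) — d to each: Ursa:21, Delta:42, Orion:58, Alpha:13, Rigel:58 → nearest is Alpha
(-18, -20) — d to each: Ursa:28, Delta:41, Orion:31, Alpha:38, Rigel:47 → nearest is Ursa
Tally — Ursa:3, Delta:1, Alpha:1, Rigel:1. Ursa captures the most (3).

Ursa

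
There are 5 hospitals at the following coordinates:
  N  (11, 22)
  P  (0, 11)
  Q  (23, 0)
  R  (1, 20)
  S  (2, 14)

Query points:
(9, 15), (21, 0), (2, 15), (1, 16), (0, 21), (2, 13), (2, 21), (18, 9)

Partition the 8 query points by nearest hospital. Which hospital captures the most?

(9, 15) — d² to each: N:53, P:97, Q:421, R:89, S:50 → nearest is S
(21, 0) — d² to each: N:584, P:562, Q:4, R:800, S:557 → nearest is Q
(2, 15) — d² to each: N:130, P:20, Q:666, R:26, S:1 → nearest is S
(1, 16) — d² to each: N:136, P:26, Q:740, R:16, S:5 → nearest is S
(0, 21) — d² to each: N:122, P:100, Q:970, R:2, S:53 → nearest is R
(2, 13) — d² to each: N:162, P:8, Q:610, R:50, S:1 → nearest is S
(2, 21) — d² to each: N:82, P:104, Q:882, R:2, S:49 → nearest is R
(18, 9) — d² to each: N:218, P:328, Q:106, R:410, S:281 → nearest is Q
Tally — Q:2, R:2, S:4. S captures the most (4).

S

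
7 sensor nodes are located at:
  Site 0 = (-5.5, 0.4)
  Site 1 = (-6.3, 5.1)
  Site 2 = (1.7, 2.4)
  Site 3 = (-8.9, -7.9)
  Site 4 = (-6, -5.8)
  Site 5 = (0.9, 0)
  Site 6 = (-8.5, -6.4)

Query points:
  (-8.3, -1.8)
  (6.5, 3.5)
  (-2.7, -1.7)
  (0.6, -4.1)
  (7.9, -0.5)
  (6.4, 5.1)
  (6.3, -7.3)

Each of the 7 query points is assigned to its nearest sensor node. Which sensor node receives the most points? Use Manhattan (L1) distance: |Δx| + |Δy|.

(-8.3, -1.8) — d to each: Site 0:5, Site 1:8.9, Site 2:14.2, Site 3:6.7, Site 4:6.3, Site 5:11, Site 6:4.8 → nearest is Site 6
(6.5, 3.5) — d to each: Site 0:15.1, Site 1:14.4, Site 2:5.9, Site 3:26.8, Site 4:21.8, Site 5:9.1, Site 6:24.9 → nearest is Site 2
(-2.7, -1.7) — d to each: Site 0:4.9, Site 1:10.4, Site 2:8.5, Site 3:12.4, Site 4:7.4, Site 5:5.3, Site 6:10.5 → nearest is Site 0
(0.6, -4.1) — d to each: Site 0:10.6, Site 1:16.1, Site 2:7.6, Site 3:13.3, Site 4:8.3, Site 5:4.4, Site 6:11.4 → nearest is Site 5
(7.9, -0.5) — d to each: Site 0:14.3, Site 1:19.8, Site 2:9.1, Site 3:24.2, Site 4:19.2, Site 5:7.5, Site 6:22.3 → nearest is Site 5
(6.4, 5.1) — d to each: Site 0:16.6, Site 1:12.7, Site 2:7.4, Site 3:28.3, Site 4:23.3, Site 5:10.6, Site 6:26.4 → nearest is Site 2
(6.3, -7.3) — d to each: Site 0:19.5, Site 1:25, Site 2:14.3, Site 3:15.8, Site 4:13.8, Site 5:12.7, Site 6:15.7 → nearest is Site 5
Tally — Site 0:1, Site 2:2, Site 5:3, Site 6:1. Site 5 captures the most (3).

Site 5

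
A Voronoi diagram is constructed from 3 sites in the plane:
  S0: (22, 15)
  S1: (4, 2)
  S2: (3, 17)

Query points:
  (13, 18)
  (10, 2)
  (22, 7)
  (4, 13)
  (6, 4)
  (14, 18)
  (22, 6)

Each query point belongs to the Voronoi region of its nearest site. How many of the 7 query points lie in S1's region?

(13, 18) — d² to each: S0:90, S1:337, S2:101 → nearest is S0
(10, 2) — d² to each: S0:313, S1:36, S2:274 → nearest is S1
(22, 7) — d² to each: S0:64, S1:349, S2:461 → nearest is S0
(4, 13) — d² to each: S0:328, S1:121, S2:17 → nearest is S2
(6, 4) — d² to each: S0:377, S1:8, S2:178 → nearest is S1
(14, 18) — d² to each: S0:73, S1:356, S2:122 → nearest is S0
(22, 6) — d² to each: S0:81, S1:340, S2:482 → nearest is S0
2 of the 7 points have S1 as nearest.

2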